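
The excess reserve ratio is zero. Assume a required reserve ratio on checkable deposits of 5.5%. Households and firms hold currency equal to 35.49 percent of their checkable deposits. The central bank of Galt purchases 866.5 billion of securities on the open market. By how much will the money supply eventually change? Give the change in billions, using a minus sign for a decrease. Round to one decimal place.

2864.2 billion

The money multiplier is m = (1 + c) / (rr + c) = (1 + 0.3549) / (0.055 + 0.3549) ≈ 3.30544.
The purchase adds 866.5 billion of base, so ΔM = m × ΔMB = 3.30544 × (+866.5) ≈ 2864.1638 billion.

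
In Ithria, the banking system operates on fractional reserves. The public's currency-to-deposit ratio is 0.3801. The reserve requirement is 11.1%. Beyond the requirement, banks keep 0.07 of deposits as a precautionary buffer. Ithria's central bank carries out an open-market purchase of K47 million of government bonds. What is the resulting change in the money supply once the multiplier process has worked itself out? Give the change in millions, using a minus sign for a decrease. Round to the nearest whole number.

The money multiplier is m = (1 + c) / (rr + e + c) = (1 + 0.3801) / (0.111 + 0.07 + 0.3801) ≈ 2.4596.
The purchase adds 47 million of base, so ΔM = m × ΔMB = 2.4596 × (+47) = 115.6012 million.

K116 million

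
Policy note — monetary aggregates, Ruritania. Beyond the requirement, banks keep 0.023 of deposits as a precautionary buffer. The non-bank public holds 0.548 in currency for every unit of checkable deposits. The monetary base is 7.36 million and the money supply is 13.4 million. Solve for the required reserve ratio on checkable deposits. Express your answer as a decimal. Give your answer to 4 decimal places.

0.2792

Using m = M/MB = 13.4/7.36 ≈ 1.820652. Since m = (1 + c)/(c + rr + e), the denominator satisfies c + rr + e = (1 + c)/m = (1 + 0.548) / 1.820652 ≈ 0.850245.
With c = 0.548 and e = 0.023, the required reserve ratio on checkable deposits is 0.850245 − 0.548 − 0.023 = 0.279245.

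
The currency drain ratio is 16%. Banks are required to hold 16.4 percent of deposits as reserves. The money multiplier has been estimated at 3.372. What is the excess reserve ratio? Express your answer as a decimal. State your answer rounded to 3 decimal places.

0.020

Using m = 3.372. Since m = (1 + c)/(c + rr + e), the denominator satisfies c + rr + e = (1 + c)/m = (1 + 0.16) / 3.372 ≈ 0.344009.
With c = 0.16 and rr = 0.164, the excess reserve ratio is 0.344009 − 0.16 − 0.164 = 0.020009.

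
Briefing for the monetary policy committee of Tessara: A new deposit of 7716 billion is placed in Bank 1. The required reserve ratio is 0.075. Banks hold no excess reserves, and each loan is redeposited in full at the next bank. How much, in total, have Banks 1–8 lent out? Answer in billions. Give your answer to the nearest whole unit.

Bank i lends (1 − rr)^i of the original deposit: Bank 1 lends 7716·0.9250 = 7137.3000, Bank 2 lends 7716·0.9250² = 6602.0025, and so on.
Summing a geometric series: total = 7716·[0.9250·(1 − 0.9250^8) / (1 − 0.9250)] ≈ 44159.7283 billion.

44160 billion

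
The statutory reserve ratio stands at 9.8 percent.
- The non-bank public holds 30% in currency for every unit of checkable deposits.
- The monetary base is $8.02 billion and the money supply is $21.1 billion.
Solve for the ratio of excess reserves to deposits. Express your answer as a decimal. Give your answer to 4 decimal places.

Using m = M/MB = 21.1/8.02 ≈ 2.630923. Since m = (1 + c)/(c + rr + e), the denominator satisfies c + rr + e = (1 + c)/m = (1 + 0.3) / 2.630923 ≈ 0.494123.
With c = 0.3 and rr = 0.098, the ratio of excess reserves to deposits is 0.494123 − 0.3 − 0.098 = 0.096123.

0.0961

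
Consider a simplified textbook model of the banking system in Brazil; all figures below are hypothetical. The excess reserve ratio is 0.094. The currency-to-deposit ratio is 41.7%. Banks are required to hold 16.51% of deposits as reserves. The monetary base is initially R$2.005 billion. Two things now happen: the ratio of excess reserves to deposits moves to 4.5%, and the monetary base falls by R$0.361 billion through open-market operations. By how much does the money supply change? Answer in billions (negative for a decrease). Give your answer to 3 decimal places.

Before: m₁ = (1 + 0.417) / (0.1651 + 0.094 + 0.417) ≈ 2.09584, MB₁ = 2.005, so M₁ = 2.09584 × 2.005 ≈ 4.2022 billion.
After: m₂ = (1 + 0.417) / (0.1651 + 0.045 + 0.417) ≈ 2.25961, MB₂ = 2.005 − 0.361 = 1.644, so M₂ = 2.25961 × 1.644 ≈ 3.7148 billion.
ΔM = M₂ − M₁ = 3.7148 − 4.2022 = -0.4874 billion.

-0.487 billion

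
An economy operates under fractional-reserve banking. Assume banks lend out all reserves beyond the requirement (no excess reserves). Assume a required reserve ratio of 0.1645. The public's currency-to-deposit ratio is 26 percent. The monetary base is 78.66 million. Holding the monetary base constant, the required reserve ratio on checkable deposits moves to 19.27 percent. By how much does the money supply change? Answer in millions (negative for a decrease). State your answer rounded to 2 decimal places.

Initially m₁ = (1 + 0.26) / (0.1645 + 0.26) ≈ 2.96820, so M₁ = 2.96820 × 78.66 ≈ 233.4786 million.
After the change m₂ = (1 + 0.26) / (0.1927 + 0.26) ≈ 2.78330, so M₂ = 2.78330 × 78.66 ≈ 218.9344 million.
ΔM = M₂ − M₁ = 218.9344 − 233.4786 = -14.5442 million.

-14.54 million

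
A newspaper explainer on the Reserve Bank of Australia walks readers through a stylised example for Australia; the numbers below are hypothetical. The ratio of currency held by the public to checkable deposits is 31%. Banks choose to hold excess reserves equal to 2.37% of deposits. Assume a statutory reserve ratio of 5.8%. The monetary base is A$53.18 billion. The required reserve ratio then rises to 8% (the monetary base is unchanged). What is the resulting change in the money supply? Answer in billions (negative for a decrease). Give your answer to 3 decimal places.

Initially m₁ = (1 + 0.31) / (0.058 + 0.0237 + 0.31) ≈ 3.344396, so M₁ = 3.344396 × 53.18 ≈ 177.855 billion.
After the change m₂ = (1 + 0.31) / (0.08 + 0.0237 + 0.31) ≈ 3.166546, so M₂ = 3.166546 × 53.18 ≈ 168.3969 billion.
ΔM = M₂ − M₁ = 168.3969 − 177.855 = -9.4581 billion.

-9.458 billion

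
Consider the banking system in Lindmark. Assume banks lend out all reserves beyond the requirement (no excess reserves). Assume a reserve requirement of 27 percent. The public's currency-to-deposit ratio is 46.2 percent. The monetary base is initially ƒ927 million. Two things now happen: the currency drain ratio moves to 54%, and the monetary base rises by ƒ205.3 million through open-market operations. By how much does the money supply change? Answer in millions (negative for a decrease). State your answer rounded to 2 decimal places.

ƒ301.30 million

Before: m₁ = (1 + 0.462) / (0.27 + 0.462) ≈ 1.9972678, MB₁ = 927, so M₁ = 1.9972678 × 927 ≈ 1851.4673 million.
After: m₂ = (1 + 0.54) / (0.27 + 0.54) ≈ 1.9012346, MB₂ = 927 + 205.3 = 1132.3, so M₂ = 1.9012346 × 1132.3 ≈ 2152.7679 million.
ΔM = M₂ − M₁ = 2152.7679 − 1851.4673 = 301.3006 million.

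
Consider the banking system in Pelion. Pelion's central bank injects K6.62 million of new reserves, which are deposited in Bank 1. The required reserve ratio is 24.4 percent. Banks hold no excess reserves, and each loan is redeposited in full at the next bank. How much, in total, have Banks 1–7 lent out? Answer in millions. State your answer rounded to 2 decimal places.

K17.62 million

Bank i lends (1 − rr)^i of the original deposit: Bank 1 lends 6.62·0.7560 ≈ 5.0047, Bank 2 lends 6.62·0.7560² ≈ 3.7836, and so on.
Summing a geometric series: total = 6.62·[0.7560·(1 − 0.7560^7) / (1 − 0.7560)] ≈ 17.6162 million.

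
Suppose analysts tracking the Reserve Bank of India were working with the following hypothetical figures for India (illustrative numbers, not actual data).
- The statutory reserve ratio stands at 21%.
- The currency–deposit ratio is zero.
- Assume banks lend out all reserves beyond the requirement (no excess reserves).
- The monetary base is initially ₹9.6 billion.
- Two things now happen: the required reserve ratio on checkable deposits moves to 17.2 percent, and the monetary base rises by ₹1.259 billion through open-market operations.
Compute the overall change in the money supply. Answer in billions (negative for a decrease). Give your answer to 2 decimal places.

Before: m₁ = 1 / (0.21) ≈ 4.76190, MB₁ = 9.6, so M₁ = 4.76190 × 9.6 ≈ 45.7142 billion.
After: m₂ = 1 / (0.172) ≈ 5.81395, MB₂ = 9.6 + 1.259 = 10.859, so M₂ = 5.81395 × 10.859 ≈ 63.1337 billion.
ΔM = M₂ − M₁ = 63.1337 − 45.7142 = 17.4195 billion.

₹17.42 billion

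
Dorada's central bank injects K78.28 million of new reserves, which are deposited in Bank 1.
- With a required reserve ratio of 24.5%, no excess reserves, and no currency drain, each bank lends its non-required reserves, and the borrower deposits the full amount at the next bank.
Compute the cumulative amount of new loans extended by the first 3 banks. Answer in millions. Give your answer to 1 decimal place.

Bank i lends (1 − rr)^i of the original deposit: Bank 1 lends 78.28·0.7550 = 59.1014, Bank 2 lends 78.28·0.7550² ≈ 44.6216, and so on.
Summing a geometric series: total = 78.28·[0.7550·(1 − 0.7550^3) / (1 − 0.7550)] ≈ 137.4122 million.

K137.4 million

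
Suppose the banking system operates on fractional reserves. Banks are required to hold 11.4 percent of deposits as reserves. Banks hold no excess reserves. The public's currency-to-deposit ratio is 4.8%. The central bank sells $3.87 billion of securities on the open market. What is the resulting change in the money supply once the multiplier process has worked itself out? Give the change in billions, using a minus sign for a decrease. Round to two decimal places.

-25.04 billion

The money multiplier is m = (1 + c) / (rr + c) = (1 + 0.048) / (0.114 + 0.048) ≈ 6.4691.
The sale removes 3.87 billion of base, so ΔM = m × ΔMB = 6.4691 × (−3.87) ≈ -25.0354 billion.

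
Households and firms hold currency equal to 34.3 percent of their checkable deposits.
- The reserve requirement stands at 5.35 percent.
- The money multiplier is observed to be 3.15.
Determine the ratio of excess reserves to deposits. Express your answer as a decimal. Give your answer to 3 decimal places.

0.030

Using m = 3.15. Since m = (1 + c)/(c + rr + e), the denominator satisfies c + rr + e = (1 + c)/m = (1 + 0.343) / 3.15 ≈ 0.426349.
With c = 0.343 and rr = 0.0535, the ratio of excess reserves to deposits is 0.426349 − 0.343 − 0.0535 = 0.029849.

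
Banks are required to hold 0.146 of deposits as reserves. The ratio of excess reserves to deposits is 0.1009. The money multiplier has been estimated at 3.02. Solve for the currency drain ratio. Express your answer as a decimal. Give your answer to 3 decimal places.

Using m = 3.02. From m = (1 + c)/(c + rr + e), rearranging gives 1 + c = m·(c + rr + e), so c·(1 − m) = m·(rr + e) − 1.
Hence c = [m·(rr + e) − 1]/(1 − m) = [3.02 × (0.146 + 0.1009) − 1] / (1 − 3.02) ≈ 0.125922.

0.126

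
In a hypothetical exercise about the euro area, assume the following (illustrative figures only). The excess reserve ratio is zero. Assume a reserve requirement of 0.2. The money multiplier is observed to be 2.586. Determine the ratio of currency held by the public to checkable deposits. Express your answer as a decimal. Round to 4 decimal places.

Using m = 2.586. From m = (1 + c)/(c + rr + e), rearranging gives 1 + c = m·(c + rr + e), so c·(1 − m) = m·(rr + e) − 1.
Hence c = [m·(rr + e) − 1]/(1 − m) = [2.586 × (0.2 + 0) − 1] / (1 − 2.586) ≈ 0.304414.

0.3044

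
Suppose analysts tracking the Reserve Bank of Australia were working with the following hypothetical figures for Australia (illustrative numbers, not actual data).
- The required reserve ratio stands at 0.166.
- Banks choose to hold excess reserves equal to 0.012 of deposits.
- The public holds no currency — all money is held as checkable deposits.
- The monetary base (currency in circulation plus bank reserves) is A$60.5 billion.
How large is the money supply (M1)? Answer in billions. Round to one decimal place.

The money multiplier is m = 1 / (rr + e) = 1 / (0.166 + 0.012) ≈ 5.6180.
So M = m × MB = 5.6180 × 60.5 = 339.889 billion.

A$339.9 billion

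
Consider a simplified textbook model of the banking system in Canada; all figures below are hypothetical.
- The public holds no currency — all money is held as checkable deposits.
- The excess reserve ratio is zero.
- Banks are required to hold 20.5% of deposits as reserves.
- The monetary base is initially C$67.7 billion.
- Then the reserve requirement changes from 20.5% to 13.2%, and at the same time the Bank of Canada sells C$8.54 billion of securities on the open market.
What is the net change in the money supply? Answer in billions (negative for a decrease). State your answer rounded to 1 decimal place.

C$117.9 billion

Before: m₁ = 1 / (0.205) ≈ 4.8780, MB₁ = 67.7, so M₁ = 4.8780 × 67.7 = 330.2406 billion.
After: m₂ = 1 / (0.132) ≈ 7.5758, MB₂ = 67.7 − 8.54 = 59.16, so M₂ = 7.5758 × 59.16 ≈ 448.1843 billion.
ΔM = M₂ − M₁ = 448.1843 − 330.2406 = 117.9437 billion.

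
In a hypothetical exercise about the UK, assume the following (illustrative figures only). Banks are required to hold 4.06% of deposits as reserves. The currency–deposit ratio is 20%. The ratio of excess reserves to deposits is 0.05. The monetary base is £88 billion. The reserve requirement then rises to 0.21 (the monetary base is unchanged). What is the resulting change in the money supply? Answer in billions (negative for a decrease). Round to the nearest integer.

Initially m₁ = (1 + 0.2) / (0.0406 + 0.05 + 0.2) ≈ 4.1294, so M₁ = 4.1294 × 88 = 363.3872 billion.
After the change m₂ = (1 + 0.2) / (0.21 + 0.05 + 0.2) ≈ 2.6087, so M₂ = 2.6087 × 88 = 229.5656 billion.
ΔM = M₂ − M₁ = 229.5656 − 363.3872 = -133.8216 billion.

-134 billion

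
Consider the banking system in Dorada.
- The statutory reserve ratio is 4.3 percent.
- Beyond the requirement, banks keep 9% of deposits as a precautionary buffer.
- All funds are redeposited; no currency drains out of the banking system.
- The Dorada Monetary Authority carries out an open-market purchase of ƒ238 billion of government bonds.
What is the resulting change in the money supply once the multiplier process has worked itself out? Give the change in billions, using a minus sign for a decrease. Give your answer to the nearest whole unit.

ƒ1789 billion

The money multiplier is m = 1 / (rr + e) = 1 / (0.043 + 0.09) ≈ 7.5188.
The purchase adds 238 billion of base, so ΔM = m × ΔMB = 7.5188 × (+238) = 1789.4744 billion.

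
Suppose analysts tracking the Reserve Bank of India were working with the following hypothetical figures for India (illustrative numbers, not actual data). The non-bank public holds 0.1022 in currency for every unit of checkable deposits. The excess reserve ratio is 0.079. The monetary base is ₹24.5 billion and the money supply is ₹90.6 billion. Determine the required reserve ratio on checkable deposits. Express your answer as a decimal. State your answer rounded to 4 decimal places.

0.1169

Using m = M/MB = 90.6/24.5 ≈ 3.697959. Since m = (1 + c)/(c + rr + e), the denominator satisfies c + rr + e = (1 + c)/m = (1 + 0.1022) / 3.697959 ≈ 0.298056.
With c = 0.1022 and e = 0.079, the required reserve ratio on checkable deposits is 0.298056 − 0.1022 − 0.079 = 0.116856.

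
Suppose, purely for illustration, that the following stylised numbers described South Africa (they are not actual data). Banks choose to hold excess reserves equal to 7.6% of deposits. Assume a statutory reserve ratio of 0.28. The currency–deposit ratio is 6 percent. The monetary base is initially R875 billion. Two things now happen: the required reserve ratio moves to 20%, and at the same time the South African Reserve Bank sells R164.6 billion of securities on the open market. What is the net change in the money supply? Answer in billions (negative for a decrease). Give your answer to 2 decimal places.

R11.58 billion

Before: m₁ = (1 + 0.06) / (0.28 + 0.076 + 0.06) ≈ 2.548077, MB₁ = 875, so M₁ = 2.548077 × 875 ≈ 2229.5674 billion.
After: m₂ = (1 + 0.06) / (0.2 + 0.076 + 0.06) ≈ 3.154762, MB₂ = 875 − 164.6 = 710.4, so M₂ = 3.154762 × 710.4 ≈ 2241.1429 billion.
ΔM = M₂ − M₁ = 2241.1429 − 2229.5674 = 11.5755 billion.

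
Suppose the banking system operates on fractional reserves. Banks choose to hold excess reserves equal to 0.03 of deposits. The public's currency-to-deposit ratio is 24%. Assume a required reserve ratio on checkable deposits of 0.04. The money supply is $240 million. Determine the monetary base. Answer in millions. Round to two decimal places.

$60.00 million

The money multiplier is m = (1 + c) / (rr + e + c) = (1 + 0.24) / (0.04 + 0.03 + 0.24) = 4.
MB = M / m = 240 / 4 = 60 million.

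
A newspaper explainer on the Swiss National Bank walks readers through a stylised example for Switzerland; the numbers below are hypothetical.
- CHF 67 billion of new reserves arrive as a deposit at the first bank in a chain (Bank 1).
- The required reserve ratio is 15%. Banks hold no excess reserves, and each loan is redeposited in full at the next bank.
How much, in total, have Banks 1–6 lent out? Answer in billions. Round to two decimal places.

Bank i lends (1 − rr)^i of the original deposit: Bank 1 lends 67·0.8500 = 56.9500, Bank 2 lends 67·0.8500² = 48.4075, and so on.
Summing a geometric series: total = 67·[0.8500·(1 − 0.8500^6) / (1 − 0.8500)] ≈ 236.4756 billion.

CHF 236.48 billion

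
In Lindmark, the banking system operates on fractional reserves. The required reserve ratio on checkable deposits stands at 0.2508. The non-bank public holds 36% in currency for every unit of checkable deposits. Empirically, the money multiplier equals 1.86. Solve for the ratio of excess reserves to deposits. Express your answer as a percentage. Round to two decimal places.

12.04%

Using m = 1.86. Since m = (1 + c)/(c + rr + e), the denominator satisfies c + rr + e = (1 + c)/m = (1 + 0.36) / 1.86 ≈ 0.731183.
With c = 0.36 and rr = 0.2508, the ratio of excess reserves to deposits is 0.731183 − 0.36 − 0.2508 = 0.120383.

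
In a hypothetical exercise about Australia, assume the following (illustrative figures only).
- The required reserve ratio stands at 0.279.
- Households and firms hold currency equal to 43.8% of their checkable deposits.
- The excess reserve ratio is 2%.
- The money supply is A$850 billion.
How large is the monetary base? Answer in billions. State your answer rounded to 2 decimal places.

A$435.64 billion

The money multiplier is m = (1 + c) / (rr + e + c) = (1 + 0.438) / (0.279 + 0.02 + 0.438) ≈ 1.951153.
MB = M / m = 850 / 1.951153 ≈ 435.6398 billion.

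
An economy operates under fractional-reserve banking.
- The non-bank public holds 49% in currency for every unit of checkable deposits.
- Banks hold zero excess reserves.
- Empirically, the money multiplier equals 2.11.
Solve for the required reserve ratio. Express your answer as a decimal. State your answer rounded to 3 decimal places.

0.216

Using m = 2.11. Since m = (1 + c)/(c + rr + e), the denominator satisfies c + rr + e = (1 + c)/m = (1 + 0.49) / 2.11 ≈ 0.706161.
With c = 0.49 and e = 0, the required reserve ratio is 0.706161 − 0.49 − 0 = 0.216161.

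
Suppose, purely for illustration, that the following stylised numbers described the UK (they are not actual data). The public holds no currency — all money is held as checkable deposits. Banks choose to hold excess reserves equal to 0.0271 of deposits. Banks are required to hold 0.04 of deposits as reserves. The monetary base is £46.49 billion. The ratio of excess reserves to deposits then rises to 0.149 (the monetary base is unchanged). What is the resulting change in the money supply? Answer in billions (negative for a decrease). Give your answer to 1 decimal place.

Initially m₁ = 1 / (0.04 + 0.0271) ≈ 14.9031, so M₁ = 14.9031 × 46.49 ≈ 692.8451 billion.
After the change m₂ = 1 / (0.04 + 0.149) ≈ 5.2910, so M₂ = 5.2910 × 46.49 ≈ 245.9786 billion.
ΔM = M₂ − M₁ = 245.9786 − 692.8451 = -446.8665 billion.

-446.9 billion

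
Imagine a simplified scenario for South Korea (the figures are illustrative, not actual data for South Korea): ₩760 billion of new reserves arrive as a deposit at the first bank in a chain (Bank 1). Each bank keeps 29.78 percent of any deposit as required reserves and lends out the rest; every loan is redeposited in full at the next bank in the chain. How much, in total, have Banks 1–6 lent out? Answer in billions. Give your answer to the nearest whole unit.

Bank i lends (1 − rr)^i of the original deposit: Bank 1 lends 760·0.7022 = 533.6720, Bank 2 lends 760·0.7022² ≈ 374.7445, and so on.
Summing a geometric series: total = 760·[0.7022·(1 − 0.7022^6) / (1 − 0.7022)] ≈ 1577.2086 billion.

₩1577 billion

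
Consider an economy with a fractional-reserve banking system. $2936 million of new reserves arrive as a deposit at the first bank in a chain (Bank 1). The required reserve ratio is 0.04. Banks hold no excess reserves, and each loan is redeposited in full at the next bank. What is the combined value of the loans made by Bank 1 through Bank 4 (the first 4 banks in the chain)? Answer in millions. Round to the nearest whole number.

Bank i lends (1 − rr)^i of the original deposit: Bank 1 lends 2936·0.9600 = 2818.5600, Bank 2 lends 2936·0.9600² = 2705.8176, and so on.
Summing a geometric series: total = 2936·[0.9600·(1 − 0.9600^4) / (1 − 0.9600)] ≈ 10615.6440 million.

$10616 million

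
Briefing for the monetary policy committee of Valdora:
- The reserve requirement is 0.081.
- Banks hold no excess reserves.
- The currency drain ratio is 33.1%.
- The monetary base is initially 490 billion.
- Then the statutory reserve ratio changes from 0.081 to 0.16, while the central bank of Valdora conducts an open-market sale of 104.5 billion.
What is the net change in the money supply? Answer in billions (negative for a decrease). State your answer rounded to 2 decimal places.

-537.97 billion

Before: m₁ = (1 + 0.331) / (0.081 + 0.331) ≈ 3.230583, MB₁ = 490, so M₁ = 3.230583 × 490 ≈ 1582.9857 billion.
After: m₂ = (1 + 0.331) / (0.16 + 0.331) ≈ 2.710794, MB₂ = 490 − 104.5 = 385.5, so M₂ = 2.710794 × 385.5 ≈ 1045.0111 billion.
ΔM = M₂ − M₁ = 1045.0111 − 1582.9857 = -537.9746 billion.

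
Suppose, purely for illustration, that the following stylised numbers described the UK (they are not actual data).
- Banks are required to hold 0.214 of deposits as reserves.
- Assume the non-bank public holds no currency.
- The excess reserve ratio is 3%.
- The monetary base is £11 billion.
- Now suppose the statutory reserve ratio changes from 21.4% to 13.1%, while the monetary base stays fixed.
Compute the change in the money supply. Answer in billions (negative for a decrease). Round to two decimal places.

£23.24 billion

Initially m₁ = 1 / (0.214 + 0.03) ≈ 4.09836, so M₁ = 4.09836 × 11 ≈ 45.082 billion.
After the change m₂ = 1 / (0.131 + 0.03) ≈ 6.21118, so M₂ = 6.21118 × 11 ≈ 68.323 billion.
ΔM = M₂ − M₁ = 68.323 − 45.082 = 23.241 billion.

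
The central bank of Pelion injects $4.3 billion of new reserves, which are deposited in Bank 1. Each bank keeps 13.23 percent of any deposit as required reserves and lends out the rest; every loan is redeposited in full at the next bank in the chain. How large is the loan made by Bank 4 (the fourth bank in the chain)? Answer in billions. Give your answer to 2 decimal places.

Each bank lends a fraction (1 − rr) = 0.8677 of the deposit it receives, so Bank 4 receives 4.3·0.8677^3 and lends 4.3·0.8677^4 ≈ 2.4375 billion.

$2.44 billion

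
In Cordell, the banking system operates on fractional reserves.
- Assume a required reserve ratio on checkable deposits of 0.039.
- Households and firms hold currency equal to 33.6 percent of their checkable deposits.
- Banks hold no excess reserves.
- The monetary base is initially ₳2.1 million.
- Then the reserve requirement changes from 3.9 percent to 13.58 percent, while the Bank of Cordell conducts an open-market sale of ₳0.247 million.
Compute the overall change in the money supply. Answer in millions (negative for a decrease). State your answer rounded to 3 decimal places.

Before: m₁ = (1 + 0.336) / (0.039 + 0.336) ≈ 3.56267, MB₁ = 2.1, so M₁ = 3.56267 × 2.1 ≈ 7.4816 million.
After: m₂ = (1 + 0.336) / (0.1358 + 0.336) ≈ 2.83171, MB₂ = 2.1 − 0.247 = 1.853, so M₂ = 2.83171 × 1.853 ≈ 5.2472 million.
ΔM = M₂ − M₁ = 5.2472 − 7.4816 = -2.2344 million.

-2.234 million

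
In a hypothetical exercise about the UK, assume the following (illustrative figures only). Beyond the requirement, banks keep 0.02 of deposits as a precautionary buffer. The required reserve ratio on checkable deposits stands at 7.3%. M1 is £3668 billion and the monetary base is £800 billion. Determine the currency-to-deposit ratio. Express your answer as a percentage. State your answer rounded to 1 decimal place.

16.0%

Using m = M/MB = 3668/800 = 4.585000. From m = (1 + c)/(c + rr + e), rearranging gives 1 + c = m·(c + rr + e), so c·(1 − m) = m·(rr + e) − 1.
Hence c = [m·(rr + e) − 1]/(1 − m) = [4.585000 × (0.073 + 0.02) − 1] / (1 − 4.585000) ≈ 0.159999.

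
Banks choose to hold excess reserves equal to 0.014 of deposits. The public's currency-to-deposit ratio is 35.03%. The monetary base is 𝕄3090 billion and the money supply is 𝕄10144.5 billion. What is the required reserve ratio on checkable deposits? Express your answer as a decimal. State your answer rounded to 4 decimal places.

0.0470

Using m = M/MB = 10144.5/3090 ≈ 3.283010. Since m = (1 + c)/(c + rr + e), the denominator satisfies c + rr + e = (1 + c)/m = (1 + 0.3503) / 3.283010 ≈ 0.411299.
With c = 0.3503 and e = 0.014, the required reserve ratio on checkable deposits is 0.411299 − 0.3503 − 0.014 = 0.046999.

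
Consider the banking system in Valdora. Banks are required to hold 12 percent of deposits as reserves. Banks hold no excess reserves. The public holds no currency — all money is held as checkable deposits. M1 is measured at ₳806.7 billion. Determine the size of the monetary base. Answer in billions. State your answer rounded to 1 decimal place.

With no currency drain and no excess reserves, the money multiplier is m = 1/rr = 1/0.12 ≈ 8.33333.
The monetary base is MB = M / m = 806.7 / 8.33333 ≈ 96.804 billion.

₳96.8 billion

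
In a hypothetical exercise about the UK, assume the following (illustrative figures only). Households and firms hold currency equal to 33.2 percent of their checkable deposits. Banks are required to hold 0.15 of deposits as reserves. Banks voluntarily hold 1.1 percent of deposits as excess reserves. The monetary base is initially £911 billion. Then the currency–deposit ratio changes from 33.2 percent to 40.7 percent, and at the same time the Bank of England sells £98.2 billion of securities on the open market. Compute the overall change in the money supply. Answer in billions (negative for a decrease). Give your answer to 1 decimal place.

-448.0 billion

Before: m₁ = (1 + 0.332) / (0.15 + 0.011 + 0.332) ≈ 2.70183, MB₁ = 911, so M₁ = 2.70183 × 911 ≈ 2461.3671 billion.
After: m₂ = (1 + 0.407) / (0.15 + 0.011 + 0.407) ≈ 2.47711, MB₂ = 911 − 98.2 = 812.8, so M₂ = 2.47711 × 812.8 ≈ 2013.395 billion.
ΔM = M₂ − M₁ = 2013.395 − 2461.3671 = -447.9721 billion.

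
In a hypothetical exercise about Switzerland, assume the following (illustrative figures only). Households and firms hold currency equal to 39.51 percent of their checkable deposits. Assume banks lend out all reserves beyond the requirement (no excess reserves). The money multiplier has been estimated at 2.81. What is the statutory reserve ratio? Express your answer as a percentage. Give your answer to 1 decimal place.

Using m = 2.81. Since m = (1 + c)/(c + rr + e), the denominator satisfies c + rr + e = (1 + c)/m = (1 + 0.3951) / 2.81 ≈ 0.496477.
With c = 0.3951 and e = 0, the statutory reserve ratio is 0.496477 − 0.3951 − 0 = 0.101377.

10.1%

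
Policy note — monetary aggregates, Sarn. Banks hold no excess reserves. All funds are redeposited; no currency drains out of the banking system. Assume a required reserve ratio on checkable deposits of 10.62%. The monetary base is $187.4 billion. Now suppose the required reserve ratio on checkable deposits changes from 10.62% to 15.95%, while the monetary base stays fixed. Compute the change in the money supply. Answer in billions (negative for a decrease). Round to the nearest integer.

-590 billion

Initially m₁ = 1 / (0.1062) ≈ 9.4162, so M₁ = 9.4162 × 187.4 ≈ 1764.5959 billion.
After the change m₂ = 1 / (0.1595) ≈ 6.2696, so M₂ = 6.2696 × 187.4 ≈ 1174.923 billion.
ΔM = M₂ − M₁ = 1174.923 − 1764.5959 = -589.6729 billion.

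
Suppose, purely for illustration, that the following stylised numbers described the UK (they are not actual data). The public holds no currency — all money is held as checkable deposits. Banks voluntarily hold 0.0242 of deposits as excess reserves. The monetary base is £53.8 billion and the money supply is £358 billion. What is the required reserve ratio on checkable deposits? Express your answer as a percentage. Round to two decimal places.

12.61%

Using m = M/MB = 358/53.8 ≈ 6.654275. Since m = (1 + c)/(c + rr + e), the denominator satisfies c + rr + e = (1 + c)/m = (1 + 0) / 6.654275 ≈ 0.150279.
With c = 0 and e = 0.0242, the required reserve ratio on checkable deposits is 0.150279 − 0 − 0.0242 = 0.126079.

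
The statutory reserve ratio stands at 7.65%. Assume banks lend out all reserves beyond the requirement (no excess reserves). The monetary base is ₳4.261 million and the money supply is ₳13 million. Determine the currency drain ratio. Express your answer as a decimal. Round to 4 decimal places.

Using m = M/MB = 13/4.261 ≈ 3.050927. From m = (1 + c)/(c + rr + e), rearranging gives 1 + c = m·(c + rr + e), so c·(1 − m) = m·(rr + e) − 1.
Hence c = [m·(rr + e) − 1]/(1 − m) = [3.050927 × (0.0765 + 0) − 1] / (1 − 3.050927) ≈ 0.373784.

0.3738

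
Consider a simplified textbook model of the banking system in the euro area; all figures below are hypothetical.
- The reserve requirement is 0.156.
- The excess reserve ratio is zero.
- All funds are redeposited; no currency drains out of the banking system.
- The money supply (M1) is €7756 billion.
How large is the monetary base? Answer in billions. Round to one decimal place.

€1209.9 billion

With no currency drain and no excess reserves, the money multiplier is m = 1/rr = 1/0.156 ≈ 6.410256.
The monetary base is MB = M / m = 7756 / 6.410256 ≈ 1209.9361 billion.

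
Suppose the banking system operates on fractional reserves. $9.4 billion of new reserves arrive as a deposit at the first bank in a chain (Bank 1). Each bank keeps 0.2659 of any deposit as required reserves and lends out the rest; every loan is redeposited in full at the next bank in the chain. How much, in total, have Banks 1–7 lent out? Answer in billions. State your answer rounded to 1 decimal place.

$23.0 billion

Bank i lends (1 − rr)^i of the original deposit: Bank 1 lends 9.4·0.7341 ≈ 6.9005, Bank 2 lends 9.4·0.7341² ≈ 5.0657, and so on.
Summing a geometric series: total = 9.4·[0.7341·(1 − 0.7341^7) / (1 − 0.7341)] ≈ 22.9700 billion.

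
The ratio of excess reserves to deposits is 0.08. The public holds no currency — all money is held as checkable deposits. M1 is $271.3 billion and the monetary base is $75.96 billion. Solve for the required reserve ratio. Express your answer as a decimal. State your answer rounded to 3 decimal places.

Using m = M/MB = 271.3/75.96 ≈ 3.571617. Since m = (1 + c)/(c + rr + e), the denominator satisfies c + rr + e = (1 + c)/m = (1 + 0) / 3.571617 ≈ 0.279985.
With c = 0 and e = 0.08, the required reserve ratio is 0.279985 − 0 − 0.08 = 0.199985.

0.200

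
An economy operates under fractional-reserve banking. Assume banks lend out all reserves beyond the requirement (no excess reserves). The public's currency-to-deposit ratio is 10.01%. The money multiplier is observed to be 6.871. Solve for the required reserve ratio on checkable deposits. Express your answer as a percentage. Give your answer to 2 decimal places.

Using m = 6.871. Since m = (1 + c)/(c + rr + e), the denominator satisfies c + rr + e = (1 + c)/m = (1 + 0.1001) / 6.871 ≈ 0.160108.
With c = 0.1001 and e = 0, the required reserve ratio on checkable deposits is 0.160108 − 0.1001 − 0 = 0.060008.

6.00%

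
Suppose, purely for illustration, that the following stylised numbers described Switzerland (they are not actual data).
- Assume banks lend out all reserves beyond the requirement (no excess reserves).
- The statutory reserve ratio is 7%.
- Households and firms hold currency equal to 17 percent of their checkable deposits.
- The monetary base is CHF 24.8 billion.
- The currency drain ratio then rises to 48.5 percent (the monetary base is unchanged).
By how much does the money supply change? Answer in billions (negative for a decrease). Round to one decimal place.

-54.5 billion

Initially m₁ = (1 + 0.17) / (0.07 + 0.17) = 4.8750, so M₁ = 4.8750 × 24.8 = 120.9 billion.
After the change m₂ = (1 + 0.485) / (0.07 + 0.485) ≈ 2.6757, so M₂ = 2.6757 × 24.8 ≈ 66.3574 billion.
ΔM = M₂ − M₁ = 66.3574 − 120.9 = -54.5426 billion.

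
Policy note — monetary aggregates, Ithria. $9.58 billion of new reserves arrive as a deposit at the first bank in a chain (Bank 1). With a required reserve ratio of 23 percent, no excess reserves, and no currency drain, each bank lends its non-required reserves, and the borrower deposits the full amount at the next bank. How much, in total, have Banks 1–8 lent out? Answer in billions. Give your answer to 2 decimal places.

$28.11 billion

Bank i lends (1 − rr)^i of the original deposit: Bank 1 lends 9.58·0.7700 = 7.3766, Bank 2 lends 9.58·0.7700² ≈ 5.6800, and so on.
Summing a geometric series: total = 9.58·[0.7700·(1 − 0.7700^8) / (1 − 0.7700)] ≈ 28.1089 billion.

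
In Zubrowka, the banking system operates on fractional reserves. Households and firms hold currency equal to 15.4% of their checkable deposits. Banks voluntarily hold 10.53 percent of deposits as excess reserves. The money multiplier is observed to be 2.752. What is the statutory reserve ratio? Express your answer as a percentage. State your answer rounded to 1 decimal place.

Using m = 2.752. Since m = (1 + c)/(c + rr + e), the denominator satisfies c + rr + e = (1 + c)/m = (1 + 0.154) / 2.752 ≈ 0.419331.
With c = 0.154 and e = 0.1053, the statutory reserve ratio is 0.419331 − 0.154 − 0.1053 = 0.160031.

16.0%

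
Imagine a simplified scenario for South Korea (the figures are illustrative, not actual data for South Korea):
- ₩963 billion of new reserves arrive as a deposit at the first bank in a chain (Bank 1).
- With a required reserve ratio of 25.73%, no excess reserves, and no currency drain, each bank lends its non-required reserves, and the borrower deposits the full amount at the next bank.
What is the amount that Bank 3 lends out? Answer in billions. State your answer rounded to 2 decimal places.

₩394.52 billion

Each bank lends a fraction (1 − rr) = 0.7427 of the deposit it receives, so Bank 3 receives 963·0.7427^2 and lends 963·0.7427^3 ≈ 394.5178 billion.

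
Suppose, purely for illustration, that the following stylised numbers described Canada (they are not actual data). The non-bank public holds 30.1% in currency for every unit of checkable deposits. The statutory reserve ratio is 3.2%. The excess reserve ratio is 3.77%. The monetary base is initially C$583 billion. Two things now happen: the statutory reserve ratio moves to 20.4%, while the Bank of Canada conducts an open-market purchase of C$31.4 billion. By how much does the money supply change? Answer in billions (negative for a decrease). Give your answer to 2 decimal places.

-573.20 billion

Before: m₁ = (1 + 0.301) / (0.032 + 0.0377 + 0.301) ≈ 3.509576, MB₁ = 583, so M₁ = 3.509576 × 583 ≈ 2046.0828 billion.
After: m₂ = (1 + 0.301) / (0.204 + 0.0377 + 0.301) ≈ 2.397273, MB₂ = 583 + 31.4 = 614.4, so M₂ = 2.397273 × 614.4 ≈ 1472.8845 billion.
ΔM = M₂ − M₁ = 1472.8845 − 2046.0828 = -573.1983 billion.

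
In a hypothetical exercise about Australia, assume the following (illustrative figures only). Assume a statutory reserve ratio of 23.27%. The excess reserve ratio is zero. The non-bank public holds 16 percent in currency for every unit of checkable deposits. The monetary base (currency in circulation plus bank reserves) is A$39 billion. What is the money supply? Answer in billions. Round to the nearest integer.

The money multiplier is m = (1 + c) / (rr + c) = (1 + 0.16) / (0.2327 + 0.16) ≈ 2.9539.
So M = m × MB = 2.9539 × 39 = 115.2021 billion.

A$115 billion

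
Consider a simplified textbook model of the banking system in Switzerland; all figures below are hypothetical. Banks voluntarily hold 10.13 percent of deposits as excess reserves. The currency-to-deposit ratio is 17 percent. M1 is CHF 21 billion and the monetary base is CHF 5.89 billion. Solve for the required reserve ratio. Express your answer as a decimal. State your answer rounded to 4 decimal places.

Using m = M/MB = 21/5.89 ≈ 3.565365. Since m = (1 + c)/(c + rr + e), the denominator satisfies c + rr + e = (1 + c)/m = (1 + 0.17) / 3.565365 ≈ 0.328157.
With c = 0.17 and e = 0.1013, the required reserve ratio is 0.328157 − 0.17 − 0.1013 = 0.056857.

0.0569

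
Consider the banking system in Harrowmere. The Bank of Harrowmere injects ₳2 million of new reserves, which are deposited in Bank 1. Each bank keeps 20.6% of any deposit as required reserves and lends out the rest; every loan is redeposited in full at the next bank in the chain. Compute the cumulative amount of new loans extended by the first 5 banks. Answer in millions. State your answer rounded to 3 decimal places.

₳5.276 million

Bank i lends (1 − rr)^i of the original deposit: Bank 1 lends 2·0.7940 = 1.5880, Bank 2 lends 2·0.7940² ≈ 1.2609, and so on.
Summing a geometric series: total = 2·[0.7940·(1 − 0.7940^5) / (1 − 0.7940)] ≈ 5.2761 million.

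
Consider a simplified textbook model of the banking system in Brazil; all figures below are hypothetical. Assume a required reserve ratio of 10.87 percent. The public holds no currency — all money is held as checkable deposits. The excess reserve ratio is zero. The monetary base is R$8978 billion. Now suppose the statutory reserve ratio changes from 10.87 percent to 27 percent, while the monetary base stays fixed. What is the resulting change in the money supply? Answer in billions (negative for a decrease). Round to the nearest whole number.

-49342 billion

Initially m₁ = 1 / (0.1087) ≈ 9.19963, so M₁ = 9.19963 × 8978 ≈ 82594.2781 billion.
After the change m₂ = 1 / (0.27) ≈ 3.70370, so M₂ = 3.70370 × 8978 = 33251.8186 billion.
ΔM = M₂ − M₁ = 33251.8186 − 82594.2781 = -49342.4595 billion.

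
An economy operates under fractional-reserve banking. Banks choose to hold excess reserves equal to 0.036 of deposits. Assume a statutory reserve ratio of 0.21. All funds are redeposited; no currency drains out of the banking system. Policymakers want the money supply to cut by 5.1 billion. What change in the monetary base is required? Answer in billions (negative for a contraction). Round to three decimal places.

The money multiplier is m = 1 / (rr + e) = 1 / (0.21 + 0.036) ≈ 4.06504.
ΔMB = ΔM / m = (−5.1) / 4.06504 ≈ -1.2546 billion.

-1.255 billion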